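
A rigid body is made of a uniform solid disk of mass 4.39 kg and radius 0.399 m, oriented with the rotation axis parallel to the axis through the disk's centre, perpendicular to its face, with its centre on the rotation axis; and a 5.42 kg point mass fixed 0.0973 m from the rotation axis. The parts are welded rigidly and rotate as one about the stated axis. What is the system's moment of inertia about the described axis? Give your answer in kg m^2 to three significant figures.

Solid disk: I_cm = (1/2)MR² = (1/2)(4.39)(0.399)² = 0.34945 kg m^2; axis through the centre, so I = 0.34945 kg m^2.
Point mass: I_cm = 0; centre at d = 0.0973 m, so the parallel axis theorem gives I = 0 + (5.42)(0.0973)² = 0.051313 kg m^2.
Total I = 0.34945 + 0.051313 = 0.40076 kg m^2.

0.401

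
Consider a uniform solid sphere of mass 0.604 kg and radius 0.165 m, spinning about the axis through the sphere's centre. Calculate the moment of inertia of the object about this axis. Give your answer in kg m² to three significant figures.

0.00658

I_cm = (2/5)MR² = (2/5)(0.604)(0.165)² = 0.0065776 kg m²; axis through the centre, so I = 0.0065776 kg m².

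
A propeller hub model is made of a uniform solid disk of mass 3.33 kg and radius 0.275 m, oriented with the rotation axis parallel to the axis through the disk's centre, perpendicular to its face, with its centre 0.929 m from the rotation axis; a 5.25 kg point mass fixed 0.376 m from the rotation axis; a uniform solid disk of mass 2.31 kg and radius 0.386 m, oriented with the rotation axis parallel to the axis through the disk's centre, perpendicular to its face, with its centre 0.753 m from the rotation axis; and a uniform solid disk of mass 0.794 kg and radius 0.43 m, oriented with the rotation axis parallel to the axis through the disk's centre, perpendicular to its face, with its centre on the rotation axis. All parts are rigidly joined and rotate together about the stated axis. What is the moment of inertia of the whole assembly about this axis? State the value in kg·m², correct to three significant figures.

5.30

Solid disk: I_cm = (1/2)MR² = (1/2)(3.33)(0.275)² = 0.12592 kg·m²; centre at d = 0.929 m, so the parallel axis theorem gives I = 0.12592 + (3.33)(0.929)² = 2.9998 kg·m².
Point mass: I_cm = 0; centre at d = 0.376 m, so the parallel axis theorem gives I = 0 + (5.25)(0.376)² = 0.74222 kg·m².
Solid disk: I_cm = (1/2)MR² = (1/2)(2.31)(0.386)² = 0.17209 kg·m²; centre at d = 0.753 m, so the parallel axis theorem gives I = 0.17209 + (2.31)(0.753)² = 1.4819 kg·m².
Solid disk: I_cm = (1/2)MR² = (1/2)(0.794)(0.43)² = 0.073405 kg·m²; axis through the centre, so I = 0.073405 kg·m².
Total I = 2.9998 + 0.74222 + 1.4819 + 0.073405 = 5.2974 kg·m².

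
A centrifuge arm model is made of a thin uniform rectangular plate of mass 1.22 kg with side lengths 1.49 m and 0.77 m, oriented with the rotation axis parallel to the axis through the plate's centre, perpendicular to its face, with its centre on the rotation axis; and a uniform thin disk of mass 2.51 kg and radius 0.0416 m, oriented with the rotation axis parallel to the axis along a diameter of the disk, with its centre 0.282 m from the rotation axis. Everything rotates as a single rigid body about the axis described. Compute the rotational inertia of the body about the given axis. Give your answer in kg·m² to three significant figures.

0.487

Rectangular plate: I_cm = (1/12)M(a²+b²) = (1/12)(1.22)[(1.49)² + (0.77)²] = 0.28599 kg·m²; axis through the centre, so I = 0.28599 kg·m².
Thin disk: I_cm = (1/4)MR² = (1/4)(2.51)(0.0416)² = 0.0010859 kg·m²; centre at d = 0.282 m, so the parallel axis theorem gives I = 0.0010859 + (2.51)(0.282)² = 0.20069 kg·m².
Total I = 0.28599 + 0.20069 = 0.48668 kg·m².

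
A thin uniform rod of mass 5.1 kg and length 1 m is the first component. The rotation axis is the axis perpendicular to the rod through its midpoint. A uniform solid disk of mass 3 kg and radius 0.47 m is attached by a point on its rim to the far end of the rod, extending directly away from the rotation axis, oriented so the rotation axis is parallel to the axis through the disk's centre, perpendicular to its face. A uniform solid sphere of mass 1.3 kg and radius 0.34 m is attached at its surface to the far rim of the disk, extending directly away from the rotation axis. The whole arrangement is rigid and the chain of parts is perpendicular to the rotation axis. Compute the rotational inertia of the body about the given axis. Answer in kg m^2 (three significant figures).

7.76

Thin rod: I_cm = (1/12)ML² = (1/12)(5.1)(1)² = 0.425 kg m^2; axis through the centre, so I = 0.425 kg m^2.
Solid disk: I_cm = (1/2)MR² = (1/2)(3)(0.47)² = 0.33135 kg m^2; centre at d = 0.5 + 0.47 = 0.97 m, so I = I_cm + Md² gives I = 0.33135 + (3)(0.97)² = 3.154 kg m^2.
Solid sphere: I_cm = (2/5)MR² = (2/5)(1.3)(0.34)² = 0.060112 kg m^2; centre at d = 0.5 + 0.47 + 0.47 + 0.34 = 1.78 m, so I = I_cm + Md² gives I = 0.060112 + (1.3)(1.78)² = 4.179 kg m^2.
Total I = 0.425 + 3.154 + 4.179 = 7.7581 kg m^2.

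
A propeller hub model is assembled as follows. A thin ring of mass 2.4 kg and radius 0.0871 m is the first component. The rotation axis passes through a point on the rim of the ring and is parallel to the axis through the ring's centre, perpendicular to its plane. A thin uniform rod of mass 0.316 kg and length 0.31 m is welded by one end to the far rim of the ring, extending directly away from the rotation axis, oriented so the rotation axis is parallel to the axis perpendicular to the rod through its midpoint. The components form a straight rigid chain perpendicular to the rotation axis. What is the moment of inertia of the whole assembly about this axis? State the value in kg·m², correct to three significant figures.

Thin ring: I_cm = MR² = (2.4)(0.0871)² = 0.018207 kg·m²; centre at d = 0.0871 m, so the parallel axis theorem gives I = 0.018207 + (2.4)(0.0871)² = 0.036415 kg·m².
Thin rod: I_cm = (1/12)ML² = (1/12)(0.316)(0.31)² = 0.0025306 kg·m²; centre at d = 0.0871 + 0.0871 + 0.155 = 0.3292 m, so the parallel axis theorem gives I = 0.0025306 + (0.316)(0.3292)² = 0.036776 kg·m².
Total I = 0.036415 + 0.036776 = 0.073191 kg·m².

0.0732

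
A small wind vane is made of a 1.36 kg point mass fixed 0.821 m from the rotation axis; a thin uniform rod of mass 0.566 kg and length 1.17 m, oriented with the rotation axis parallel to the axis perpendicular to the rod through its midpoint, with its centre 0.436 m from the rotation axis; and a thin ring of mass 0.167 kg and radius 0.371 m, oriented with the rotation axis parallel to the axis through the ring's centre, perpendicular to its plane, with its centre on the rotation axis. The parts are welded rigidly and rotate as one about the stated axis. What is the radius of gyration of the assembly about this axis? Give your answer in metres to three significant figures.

Point mass: I_cm = 0; centre at d = 0.821 m, so I = I_cm + Md² gives I = 0 + (1.36)(0.821)² = 0.9167 kg m².
Thin rod: I_cm = (1/12)ML² = (1/12)(0.566)(1.17)² = 0.064566 kg m²; centre at d = 0.436 m, so I = I_cm + Md² gives I = 0.064566 + (0.566)(0.436)² = 0.17216 kg m².
Thin ring: I_cm = MR² = (0.167)(0.371)² = 0.022986 kg m²; axis through the centre, so I = 0.022986 kg m².
Total I = 1.1118 kg m²; total mass M = 2.093 kg.
k = √(I/M) = √(1.1118/2.093) = 0.72885 m.

0.729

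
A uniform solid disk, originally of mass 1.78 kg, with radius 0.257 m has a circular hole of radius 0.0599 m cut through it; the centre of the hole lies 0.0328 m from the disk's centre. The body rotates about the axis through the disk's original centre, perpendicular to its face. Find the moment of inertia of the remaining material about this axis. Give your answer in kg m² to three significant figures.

Unpierced body about its centre: I₀ = (1/2)MR² = (1/2)(1.78)(0.257)² = 0.058784 kg m².
The removed disk has mass m = M·(r/R)² = (1.78)(0.0599/0.257)² = 0.096696 kg (same uniform areal density).
Its moment of inertia about the rotation axis (parallel-axis theorem): I_hole = (1/2)mr² + md² = (1/2)(0.096696)(0.0599)² + (0.096696)(0.0328)² = 0.0002775 kg m².
Treating the hole as negative mass, I = I₀ − I_hole = 0.058784 − 0.0002775 = 0.058506 kg m².

0.0585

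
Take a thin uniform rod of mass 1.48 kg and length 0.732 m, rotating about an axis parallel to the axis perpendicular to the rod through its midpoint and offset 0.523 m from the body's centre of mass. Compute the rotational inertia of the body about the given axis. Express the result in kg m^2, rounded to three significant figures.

0.471

I_cm = (1/12)ML² = (1/12)(1.48)(0.732)² = 0.066085 kg m^2; centre at d = 0.523 m, so I = I_cm + Md² gives I = 0.066085 + (1.48)(0.523)² = 0.47091 kg m^2.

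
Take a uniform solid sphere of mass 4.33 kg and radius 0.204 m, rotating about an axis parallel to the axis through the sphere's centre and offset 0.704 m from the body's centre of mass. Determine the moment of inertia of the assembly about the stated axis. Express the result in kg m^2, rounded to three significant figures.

2.22

I_cm = (2/5)MR² = (2/5)(4.33)(0.204)² = 0.072079 kg m^2; centre at d = 0.704 m, so the parallel axis theorem gives I = 0.072079 + (4.33)(0.704)² = 2.2181 kg m^2.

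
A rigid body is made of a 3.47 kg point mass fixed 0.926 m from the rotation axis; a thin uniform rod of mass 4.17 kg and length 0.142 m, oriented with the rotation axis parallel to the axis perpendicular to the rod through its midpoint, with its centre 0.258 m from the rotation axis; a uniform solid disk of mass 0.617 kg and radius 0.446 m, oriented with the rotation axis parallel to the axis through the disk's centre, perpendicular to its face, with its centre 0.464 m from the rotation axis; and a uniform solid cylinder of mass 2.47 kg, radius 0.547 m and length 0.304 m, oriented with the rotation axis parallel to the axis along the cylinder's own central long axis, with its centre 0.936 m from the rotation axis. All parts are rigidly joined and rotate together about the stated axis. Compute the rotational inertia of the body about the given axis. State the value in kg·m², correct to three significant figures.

Point mass: I_cm = 0; centre at d = 0.926 m, so the parallel axis theorem gives I = 0 + (3.47)(0.926)² = 2.9754 kg·m².
Thin rod: I_cm = (1/12)ML² = (1/12)(4.17)(0.142)² = 0.007007 kg·m²; centre at d = 0.258 m, so the parallel axis theorem gives I = 0.007007 + (4.17)(0.258)² = 0.28458 kg·m².
Solid disk: I_cm = (1/2)MR² = (1/2)(0.617)(0.446)² = 0.061366 kg·m²; centre at d = 0.464 m, so the parallel axis theorem gives I = 0.061366 + (0.617)(0.464)² = 0.1942 kg·m².
Solid cylinder: I_cm = (1/2)MR² = (1/2)(2.47)(0.547)² = 0.36952 kg·m²; centre at d = 0.936 m, so the parallel axis theorem gives I = 0.36952 + (2.47)(0.936)² = 2.5335 kg·m².
Total I = 2.9754 + 0.28458 + 0.1942 + 2.5335 = 5.9877 kg·m².

5.99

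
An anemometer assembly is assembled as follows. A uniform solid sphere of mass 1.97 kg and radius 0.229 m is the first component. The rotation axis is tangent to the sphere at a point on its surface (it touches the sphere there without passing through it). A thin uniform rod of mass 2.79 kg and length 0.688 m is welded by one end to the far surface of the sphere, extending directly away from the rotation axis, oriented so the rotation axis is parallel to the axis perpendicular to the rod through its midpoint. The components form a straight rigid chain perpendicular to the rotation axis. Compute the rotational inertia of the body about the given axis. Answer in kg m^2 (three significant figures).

2.05

Solid sphere: I_cm = (2/5)MR² = (2/5)(1.97)(0.229)² = 0.041324 kg m^2; centre at d = 0.229 m, so I = I_cm + Md² gives I = 0.041324 + (1.97)(0.229)² = 0.14463 kg m^2.
Thin rod: I_cm = (1/12)ML² = (1/12)(2.79)(0.688)² = 0.11005 kg m^2; centre at d = 0.229 + 0.229 + 0.344 = 0.802 m, so I = I_cm + Md² gives I = 0.11005 + (2.79)(0.802)² = 1.9046 kg m^2.
Total I = 0.14463 + 1.9046 = 2.0492 kg m^2.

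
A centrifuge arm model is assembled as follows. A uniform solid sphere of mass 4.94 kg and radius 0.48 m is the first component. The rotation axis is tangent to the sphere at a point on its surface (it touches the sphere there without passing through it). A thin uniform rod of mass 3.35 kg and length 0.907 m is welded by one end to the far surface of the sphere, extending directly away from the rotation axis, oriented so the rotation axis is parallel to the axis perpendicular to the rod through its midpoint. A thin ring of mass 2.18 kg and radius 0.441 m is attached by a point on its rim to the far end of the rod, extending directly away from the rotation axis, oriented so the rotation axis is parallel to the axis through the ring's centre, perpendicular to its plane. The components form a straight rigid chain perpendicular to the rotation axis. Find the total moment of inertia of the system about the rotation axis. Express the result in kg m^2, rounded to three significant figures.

Solid sphere: I_cm = (2/5)MR² = (2/5)(4.94)(0.48)² = 0.45527 kg m^2; centre at d = 0.48 m, so the parallel axis theorem gives I = 0.45527 + (4.94)(0.48)² = 1.5934 kg m^2.
Thin rod: I_cm = (1/12)ML² = (1/12)(3.35)(0.907)² = 0.22966 kg m^2; centre at d = 0.48 + 0.48 + 0.4535 = 1.4135 m, so the parallel axis theorem gives I = 0.22966 + (3.35)(1.4135)² = 6.9229 kg m^2.
Thin ring: I_cm = MR² = (2.18)(0.441)² = 0.42397 kg m^2; centre at d = 0.48 + 0.48 + 0.4535 + 0.4535 + 0.441 = 2.308 m, so the parallel axis theorem gives I = 0.42397 + (2.18)(2.308)² = 12.037 kg m^2.
Total I = 1.5934 + 6.9229 + 12.037 = 20.553 kg m^2.

20.6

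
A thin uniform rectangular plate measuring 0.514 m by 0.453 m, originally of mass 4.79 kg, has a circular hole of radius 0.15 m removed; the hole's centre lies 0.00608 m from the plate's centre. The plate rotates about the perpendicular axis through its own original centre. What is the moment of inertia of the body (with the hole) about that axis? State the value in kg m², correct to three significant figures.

Unpierced body about its centre: I₀ = (1/12)M(a²+b²) = (1/12)(4.79)[(0.514)² + (0.453)²] = 0.18737 kg m².
The removed disk has mass m = M·πr²/(ab) = (4.79)·π(0.15)²/(0.514·0.453) = 1.4541 kg (same uniform areal density).
Its moment of inertia about the rotation axis (parallel-axis theorem): I_hole = (1/2)mr² + md² = (1/2)(1.4541)(0.15)² + (1.4541)(0.00608)² = 0.016413 kg m².
Treating the hole as negative mass, I = I₀ − I_hole = 0.18737 − 0.016413 = 0.17096 kg m².

0.171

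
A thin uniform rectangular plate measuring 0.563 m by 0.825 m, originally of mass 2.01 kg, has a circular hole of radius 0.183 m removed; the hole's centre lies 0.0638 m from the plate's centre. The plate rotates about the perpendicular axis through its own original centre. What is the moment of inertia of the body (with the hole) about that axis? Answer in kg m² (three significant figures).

0.158

Unpierced body about its centre: I₀ = (1/12)M(a²+b²) = (1/12)(2.01)[(0.563)² + (0.825)²] = 0.1671 kg m².
The removed disk has mass m = M·πr²/(ab) = (2.01)·π(0.183)²/(0.563·0.825) = 0.45529 kg (same uniform areal density).
Its moment of inertia about the rotation axis (parallel-axis theorem): I_hole = (1/2)mr² + md² = (1/2)(0.45529)(0.183)² + (0.45529)(0.0638)² = 0.0094768 kg m².
Treating the hole as negative mass, I = I₀ − I_hole = 0.1671 − 0.0094768 = 0.15762 kg m².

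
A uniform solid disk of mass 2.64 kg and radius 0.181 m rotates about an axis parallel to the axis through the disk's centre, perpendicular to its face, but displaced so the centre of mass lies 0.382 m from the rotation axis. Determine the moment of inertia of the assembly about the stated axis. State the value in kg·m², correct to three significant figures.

0.428

I_cm = (1/2)MR² = (1/2)(2.64)(0.181)² = 0.043245 kg·m²; centre at d = 0.382 m, so the parallel axis theorem gives I = 0.043245 + (2.64)(0.382)² = 0.42848 kg·m².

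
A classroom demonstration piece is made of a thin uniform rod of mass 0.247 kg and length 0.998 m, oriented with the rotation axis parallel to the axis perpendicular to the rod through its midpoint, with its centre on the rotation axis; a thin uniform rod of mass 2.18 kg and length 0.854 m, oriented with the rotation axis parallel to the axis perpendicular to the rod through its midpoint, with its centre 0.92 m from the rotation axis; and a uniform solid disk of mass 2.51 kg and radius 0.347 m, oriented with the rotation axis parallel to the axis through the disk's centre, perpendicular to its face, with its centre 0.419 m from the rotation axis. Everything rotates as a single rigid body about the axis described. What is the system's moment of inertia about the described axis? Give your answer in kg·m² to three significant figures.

Thin rod: I_cm = (1/12)ML² = (1/12)(0.247)(0.998)² = 0.020501 kg·m²; axis through the centre, so I = 0.020501 kg·m².
Thin rod: I_cm = (1/12)ML² = (1/12)(2.18)(0.854)² = 0.13249 kg·m²; centre at d = 0.92 m, so I = I_cm + Md² gives I = 0.13249 + (2.18)(0.92)² = 1.9776 kg·m².
Solid disk: I_cm = (1/2)MR² = (1/2)(2.51)(0.347)² = 0.15111 kg·m²; centre at d = 0.419 m, so I = I_cm + Md² gives I = 0.15111 + (2.51)(0.419)² = 0.59177 kg·m².
Total I = 0.020501 + 1.9776 + 0.59177 = 2.5899 kg·m².

2.59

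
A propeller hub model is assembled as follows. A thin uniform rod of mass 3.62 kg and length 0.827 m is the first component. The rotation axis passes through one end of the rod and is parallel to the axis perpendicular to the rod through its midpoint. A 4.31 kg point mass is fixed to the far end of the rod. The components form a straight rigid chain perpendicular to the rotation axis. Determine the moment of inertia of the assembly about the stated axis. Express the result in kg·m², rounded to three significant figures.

3.77

Thin rod: I_cm = (1/12)ML² = (1/12)(3.62)(0.827)² = 0.20632 kg·m²; centre at d = 0.4135 m, so the parallel axis theorem gives I = 0.20632 + (3.62)(0.4135)² = 0.82527 kg·m².
Point mass: I_cm = 0; centre at d = 0.4135 + 0.4135 = 0.827 m, so the parallel axis theorem gives I = 0 + (4.31)(0.827)² = 2.9477 kg·m².
Total I = 0.82527 + 2.9477 = 3.773 kg·m².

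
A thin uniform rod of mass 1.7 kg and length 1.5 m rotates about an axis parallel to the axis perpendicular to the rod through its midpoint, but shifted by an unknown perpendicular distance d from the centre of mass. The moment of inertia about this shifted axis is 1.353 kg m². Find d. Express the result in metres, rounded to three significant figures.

About the centre-of-mass axis, I_cm = (1/12)ML² = (1/12)(1.7)(1.5)² = 0.31875 kg m².
Parallel axis theorem: I = I_cm + Md², so Md² = 1.353 − 0.31875 = 1.0343 kg m².
d = √(1.0343 / 1.7) = 0.77999 m.

0.780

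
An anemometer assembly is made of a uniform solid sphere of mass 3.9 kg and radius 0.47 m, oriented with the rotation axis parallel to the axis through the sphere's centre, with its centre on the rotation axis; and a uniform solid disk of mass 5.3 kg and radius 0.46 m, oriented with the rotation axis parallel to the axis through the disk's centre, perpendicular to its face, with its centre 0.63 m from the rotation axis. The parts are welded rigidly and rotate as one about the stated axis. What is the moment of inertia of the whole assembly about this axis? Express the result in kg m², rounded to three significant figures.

Solid sphere: I_cm = (2/5)MR² = (2/5)(3.9)(0.47)² = 0.3446 kg m²; axis through the centre, so I = 0.3446 kg m².
Solid disk: I_cm = (1/2)MR² = (1/2)(5.3)(0.46)² = 0.56074 kg m²; centre at d = 0.63 m, so the parallel axis theorem gives I = 0.56074 + (5.3)(0.63)² = 2.6643 kg m².
Total I = 0.3446 + 2.6643 = 3.0089 kg m².

3.01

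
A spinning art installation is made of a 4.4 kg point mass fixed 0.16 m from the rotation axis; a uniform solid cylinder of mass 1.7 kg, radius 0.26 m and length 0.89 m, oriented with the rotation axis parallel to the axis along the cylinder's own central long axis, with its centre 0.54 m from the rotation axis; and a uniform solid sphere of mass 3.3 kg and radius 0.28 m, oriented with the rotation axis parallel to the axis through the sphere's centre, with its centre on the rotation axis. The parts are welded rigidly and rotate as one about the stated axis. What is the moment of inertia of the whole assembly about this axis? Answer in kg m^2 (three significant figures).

Point mass: I_cm = 0; centre at d = 0.16 m, so I = I_cm + Md² gives I = 0 + (4.4)(0.16)² = 0.11264 kg m^2.
Solid cylinder: I_cm = (1/2)MR² = (1/2)(1.7)(0.26)² = 0.05746 kg m^2; centre at d = 0.54 m, so I = I_cm + Md² gives I = 0.05746 + (1.7)(0.54)² = 0.55318 kg m^2.
Solid sphere: I_cm = (2/5)MR² = (2/5)(3.3)(0.28)² = 0.10349 kg m^2; axis through the centre, so I = 0.10349 kg m^2.
Total I = 0.11264 + 0.55318 + 0.10349 = 0.76931 kg m^2.

0.769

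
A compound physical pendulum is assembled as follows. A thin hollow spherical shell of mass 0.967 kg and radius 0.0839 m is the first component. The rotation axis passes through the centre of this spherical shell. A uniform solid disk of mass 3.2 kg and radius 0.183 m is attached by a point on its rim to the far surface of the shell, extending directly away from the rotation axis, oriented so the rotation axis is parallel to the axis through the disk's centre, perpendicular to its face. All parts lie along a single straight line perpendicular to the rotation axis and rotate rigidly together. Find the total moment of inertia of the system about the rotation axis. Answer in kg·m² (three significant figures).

Spherical shell: I_cm = (2/3)MR² = (2/3)(0.967)(0.0839)² = 0.0045379 kg·m²; axis through the centre, so I = 0.0045379 kg·m².
Solid disk: I_cm = (1/2)MR² = (1/2)(3.2)(0.183)² = 0.053582 kg·m²; centre at d = 0.0839 + 0.183 = 0.2669 m, so I = I_cm + Md² gives I = 0.053582 + (3.2)(0.2669)² = 0.28154 kg·m².
Total I = 0.0045379 + 0.28154 = 0.28607 kg·m².

0.286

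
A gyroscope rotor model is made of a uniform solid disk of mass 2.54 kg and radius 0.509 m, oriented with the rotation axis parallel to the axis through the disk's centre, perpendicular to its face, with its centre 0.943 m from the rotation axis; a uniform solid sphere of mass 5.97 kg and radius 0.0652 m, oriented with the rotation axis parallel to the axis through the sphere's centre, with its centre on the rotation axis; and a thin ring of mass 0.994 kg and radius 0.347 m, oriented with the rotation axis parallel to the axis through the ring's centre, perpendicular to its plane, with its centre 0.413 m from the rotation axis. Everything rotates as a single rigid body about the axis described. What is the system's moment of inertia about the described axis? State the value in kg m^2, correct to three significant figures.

2.89

Solid disk: I_cm = (1/2)MR² = (1/2)(2.54)(0.509)² = 0.32903 kg m^2; centre at d = 0.943 m, so the parallel axis theorem gives I = 0.32903 + (2.54)(0.943)² = 2.5877 kg m^2.
Solid sphere: I_cm = (2/5)MR² = (2/5)(5.97)(0.0652)² = 0.010151 kg m^2; axis through the centre, so I = 0.010151 kg m^2.
Thin ring: I_cm = MR² = (0.994)(0.347)² = 0.11969 kg m^2; centre at d = 0.413 m, so the parallel axis theorem gives I = 0.11969 + (0.994)(0.413)² = 0.28923 kg m^2.
Total I = 2.5877 + 0.010151 + 0.28923 = 2.8871 kg m^2.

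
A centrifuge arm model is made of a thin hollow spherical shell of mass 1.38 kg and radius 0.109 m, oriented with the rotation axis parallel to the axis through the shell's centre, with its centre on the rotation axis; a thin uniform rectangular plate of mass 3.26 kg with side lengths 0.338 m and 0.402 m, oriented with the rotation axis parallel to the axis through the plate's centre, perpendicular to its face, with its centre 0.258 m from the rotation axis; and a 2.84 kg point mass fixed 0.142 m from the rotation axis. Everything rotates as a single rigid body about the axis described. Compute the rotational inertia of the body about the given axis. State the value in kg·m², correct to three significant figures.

Spherical shell: I_cm = (2/3)MR² = (2/3)(1.38)(0.109)² = 0.010931 kg·m²; axis through the centre, so I = 0.010931 kg·m².
Rectangular plate: I_cm = (1/12)M(a²+b²) = (1/12)(3.26)[(0.338)² + (0.402)²] = 0.074939 kg·m²; centre at d = 0.258 m, so the parallel axis theorem gives I = 0.074939 + (3.26)(0.258)² = 0.29194 kg·m².
Point mass: I_cm = 0; centre at d = 0.142 m, so the parallel axis theorem gives I = 0 + (2.84)(0.142)² = 0.057266 kg·m².
Total I = 0.010931 + 0.29194 + 0.057266 = 0.36013 kg·m².

0.360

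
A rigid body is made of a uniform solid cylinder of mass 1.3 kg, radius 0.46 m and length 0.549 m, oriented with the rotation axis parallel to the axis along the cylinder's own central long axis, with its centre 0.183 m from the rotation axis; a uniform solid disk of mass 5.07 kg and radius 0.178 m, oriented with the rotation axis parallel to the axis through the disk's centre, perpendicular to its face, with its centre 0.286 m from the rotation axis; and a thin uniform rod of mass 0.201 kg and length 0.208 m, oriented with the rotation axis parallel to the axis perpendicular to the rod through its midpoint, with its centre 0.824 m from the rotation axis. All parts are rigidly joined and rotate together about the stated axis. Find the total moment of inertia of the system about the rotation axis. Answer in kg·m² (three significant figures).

Solid cylinder: I_cm = (1/2)MR² = (1/2)(1.3)(0.46)² = 0.13754 kg·m²; centre at d = 0.183 m, so the parallel axis theorem gives I = 0.13754 + (1.3)(0.183)² = 0.18108 kg·m².
Solid disk: I_cm = (1/2)MR² = (1/2)(5.07)(0.178)² = 0.080319 kg·m²; centre at d = 0.286 m, so the parallel axis theorem gives I = 0.080319 + (5.07)(0.286)² = 0.49502 kg·m².
Thin rod: I_cm = (1/12)ML² = (1/12)(0.201)(0.208)² = 0.00072467 kg·m²; centre at d = 0.824 m, so the parallel axis theorem gives I = 0.00072467 + (0.201)(0.824)² = 0.1372 kg·m².
Total I = 0.18108 + 0.49502 + 0.1372 = 0.8133 kg·m².

0.813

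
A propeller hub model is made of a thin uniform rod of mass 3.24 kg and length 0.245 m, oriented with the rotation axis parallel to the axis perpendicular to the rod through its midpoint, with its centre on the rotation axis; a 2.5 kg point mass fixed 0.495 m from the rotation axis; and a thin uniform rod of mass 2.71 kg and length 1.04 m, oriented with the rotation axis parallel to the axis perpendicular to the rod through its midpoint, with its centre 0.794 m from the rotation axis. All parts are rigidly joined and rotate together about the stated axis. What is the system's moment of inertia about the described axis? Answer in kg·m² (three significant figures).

Thin rod: I_cm = (1/12)ML² = (1/12)(3.24)(0.245)² = 0.016207 kg·m²; axis through the centre, so I = 0.016207 kg·m².
Point mass: I_cm = 0; centre at d = 0.495 m, so I = I_cm + Md² gives I = 0 + (2.5)(0.495)² = 0.61256 kg·m².
Thin rod: I_cm = (1/12)ML² = (1/12)(2.71)(1.04)² = 0.24426 kg·m²; centre at d = 0.794 m, so I = I_cm + Md² gives I = 0.24426 + (2.71)(0.794)² = 1.9527 kg·m².
Total I = 0.016207 + 0.61256 + 1.9527 = 2.5815 kg·m².

2.58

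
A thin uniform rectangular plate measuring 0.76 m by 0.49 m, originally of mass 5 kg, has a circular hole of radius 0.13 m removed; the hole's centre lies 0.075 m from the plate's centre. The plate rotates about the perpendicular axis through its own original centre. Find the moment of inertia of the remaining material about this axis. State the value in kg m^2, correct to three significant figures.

0.331

Unpierced body about its centre: I₀ = (1/12)M(a²+b²) = (1/12)(5)[(0.76)² + (0.49)²] = 0.34071 kg m^2.
The removed disk has mass m = M·πr²/(ab) = (5)·π(0.13)²/(0.76·0.49) = 0.71285 kg (same uniform areal density).
Its moment of inertia about the rotation axis (parallel-axis theorem): I_hole = (1/2)mr² + md² = (1/2)(0.71285)(0.13)² + (0.71285)(0.075)² = 0.010033 kg m^2.
Treating the hole as negative mass, I = I₀ − I_hole = 0.34071 − 0.010033 = 0.33067 kg m^2.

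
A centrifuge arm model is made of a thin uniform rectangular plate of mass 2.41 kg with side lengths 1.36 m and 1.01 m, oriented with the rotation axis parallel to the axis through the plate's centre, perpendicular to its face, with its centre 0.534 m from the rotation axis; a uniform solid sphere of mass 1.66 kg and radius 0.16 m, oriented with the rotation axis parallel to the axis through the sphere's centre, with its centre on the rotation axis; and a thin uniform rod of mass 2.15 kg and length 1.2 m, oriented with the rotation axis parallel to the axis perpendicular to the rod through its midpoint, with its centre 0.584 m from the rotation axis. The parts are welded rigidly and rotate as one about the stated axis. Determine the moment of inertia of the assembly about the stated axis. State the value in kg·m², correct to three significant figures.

Rectangular plate: I_cm = (1/12)M(a²+b²) = (1/12)(2.41)[(1.36)² + (1.01)²] = 0.57633 kg·m²; centre at d = 0.534 m, so the parallel axis theorem gives I = 0.57633 + (2.41)(0.534)² = 1.2636 kg·m².
Solid sphere: I_cm = (2/5)MR² = (2/5)(1.66)(0.16)² = 0.016998 kg·m²; axis through the centre, so I = 0.016998 kg·m².
Thin rod: I_cm = (1/12)ML² = (1/12)(2.15)(1.2)² = 0.258 kg·m²; centre at d = 0.584 m, so the parallel axis theorem gives I = 0.258 + (2.15)(0.584)² = 0.99127 kg·m².
Total I = 1.2636 + 0.016998 + 0.99127 = 2.2718 kg·m².

2.27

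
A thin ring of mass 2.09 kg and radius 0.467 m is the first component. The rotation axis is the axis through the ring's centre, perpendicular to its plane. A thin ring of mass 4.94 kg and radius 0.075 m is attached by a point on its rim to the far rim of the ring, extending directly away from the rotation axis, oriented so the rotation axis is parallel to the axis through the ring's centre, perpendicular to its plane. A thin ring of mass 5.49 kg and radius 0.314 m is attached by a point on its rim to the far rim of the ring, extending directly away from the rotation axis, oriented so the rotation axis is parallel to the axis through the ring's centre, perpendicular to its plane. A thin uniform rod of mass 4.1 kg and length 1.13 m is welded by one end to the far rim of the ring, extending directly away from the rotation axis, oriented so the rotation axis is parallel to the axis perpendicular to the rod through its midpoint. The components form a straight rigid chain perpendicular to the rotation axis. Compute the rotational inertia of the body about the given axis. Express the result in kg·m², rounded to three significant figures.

Thin ring: I_cm = MR² = (2.09)(0.467)² = 0.45581 kg·m²; axis through the centre, so I = 0.45581 kg·m².
Thin ring: I_cm = MR² = (4.94)(0.075)² = 0.027787 kg·m²; centre at d = 0.467 + 0.075 = 0.542 m, so the parallel axis theorem gives I = 0.027787 + (4.94)(0.542)² = 1.479 kg·m².
Thin ring: I_cm = MR² = (5.49)(0.314)² = 0.54129 kg·m²; centre at d = 0.467 + 0.075 + 0.075 + 0.314 = 0.931 m, so the parallel axis theorem gives I = 0.54129 + (5.49)(0.931)² = 5.2998 kg·m².
Thin rod: I_cm = (1/12)ML² = (1/12)(4.1)(1.13)² = 0.43627 kg·m²; centre at d = 0.467 + 0.075 + 0.075 + 0.314 + 0.314 + 0.565 = 1.81 m, so the parallel axis theorem gives I = 0.43627 + (4.1)(1.81)² = 13.868 kg·m².
Total I = 0.45581 + 1.479 + 5.2998 + 13.868 = 21.103 kg·m².

21.1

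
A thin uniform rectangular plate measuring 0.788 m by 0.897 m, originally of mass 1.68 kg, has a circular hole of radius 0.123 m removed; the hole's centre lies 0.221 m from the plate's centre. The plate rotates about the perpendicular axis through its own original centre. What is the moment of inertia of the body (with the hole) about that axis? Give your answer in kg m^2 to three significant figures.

0.193

Unpierced body about its centre: I₀ = (1/12)M(a²+b²) = (1/12)(1.68)[(0.788)² + (0.897)²] = 0.19958 kg m^2.
The removed disk has mass m = M·πr²/(ab) = (1.68)·π(0.123)²/(0.788·0.897) = 0.11297 kg (same uniform areal density).
Its moment of inertia about the rotation axis (parallel-axis theorem): I_hole = (1/2)mr² + md² = (1/2)(0.11297)(0.123)² + (0.11297)(0.221)² = 0.0063719 kg m^2.
Treating the hole as negative mass, I = I₀ − I_hole = 0.19958 − 0.0063719 = 0.19321 kg m^2.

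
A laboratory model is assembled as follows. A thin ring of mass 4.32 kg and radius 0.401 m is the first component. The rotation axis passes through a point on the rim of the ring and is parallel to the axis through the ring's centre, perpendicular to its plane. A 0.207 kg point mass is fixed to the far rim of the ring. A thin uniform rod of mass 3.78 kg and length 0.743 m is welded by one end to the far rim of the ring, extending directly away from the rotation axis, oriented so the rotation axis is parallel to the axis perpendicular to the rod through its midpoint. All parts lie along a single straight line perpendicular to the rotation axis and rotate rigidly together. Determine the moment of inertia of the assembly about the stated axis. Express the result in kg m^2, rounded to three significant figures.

Thin ring: I_cm = MR² = (4.32)(0.401)² = 0.69466 kg m^2; centre at d = 0.401 m, so I = I_cm + Md² gives I = 0.69466 + (4.32)(0.401)² = 1.3893 kg m^2.
Point mass: I_cm = 0; centre at d = 0.401 + 0.401 = 0.802 m, so I = I_cm + Md² gives I = 0 + (0.207)(0.802)² = 0.13314 kg m^2.
Thin rod: I_cm = (1/12)ML² = (1/12)(3.78)(0.743)² = 0.1739 kg m^2; centre at d = 0.401 + 0.401 + 0.3715 = 1.1735 m, so I = I_cm + Md² gives I = 0.1739 + (3.78)(1.1735)² = 5.3793 kg m^2.
Total I = 1.3893 + 0.13314 + 5.3793 = 6.9018 kg m^2.

6.90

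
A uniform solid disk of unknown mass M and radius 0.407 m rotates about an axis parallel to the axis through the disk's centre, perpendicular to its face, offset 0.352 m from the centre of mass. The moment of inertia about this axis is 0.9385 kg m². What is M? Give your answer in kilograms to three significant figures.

4.54

I = I_cm + Md² = (1/2)MR² + Md² = M·[0.5·(0.407)² + (0.352)²] = M·0.20673.
So M = 0.9385 / 0.20673 = 4.5398 kg.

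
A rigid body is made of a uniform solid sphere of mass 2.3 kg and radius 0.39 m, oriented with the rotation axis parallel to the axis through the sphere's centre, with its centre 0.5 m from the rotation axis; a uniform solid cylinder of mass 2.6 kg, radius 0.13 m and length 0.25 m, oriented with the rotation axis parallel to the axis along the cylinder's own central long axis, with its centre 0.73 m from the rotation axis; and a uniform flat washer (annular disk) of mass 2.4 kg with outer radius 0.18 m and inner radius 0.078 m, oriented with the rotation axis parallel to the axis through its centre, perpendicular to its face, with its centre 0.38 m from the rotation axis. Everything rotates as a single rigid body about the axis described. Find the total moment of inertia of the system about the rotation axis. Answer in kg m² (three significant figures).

2.52

Solid sphere: I_cm = (2/5)MR² = (2/5)(2.3)(0.39)² = 0.13993 kg m²; centre at d = 0.5 m, so I = I_cm + Md² gives I = 0.13993 + (2.3)(0.5)² = 0.71493 kg m².
Solid cylinder: I_cm = (1/2)MR² = (1/2)(2.6)(0.13)² = 0.02197 kg m²; centre at d = 0.73 m, so I = I_cm + Md² gives I = 0.02197 + (2.6)(0.73)² = 1.4075 kg m².
Annular disk: I_cm = (1/2)M(R²+r²) = (1/2)(2.4)[(0.18)² + (0.078)²] = 0.046181 kg m²; centre at d = 0.38 m, so I = I_cm + Md² gives I = 0.046181 + (2.4)(0.38)² = 0.39274 kg m².
Total I = 0.71493 + 1.4075 + 0.39274 = 2.5152 kg m².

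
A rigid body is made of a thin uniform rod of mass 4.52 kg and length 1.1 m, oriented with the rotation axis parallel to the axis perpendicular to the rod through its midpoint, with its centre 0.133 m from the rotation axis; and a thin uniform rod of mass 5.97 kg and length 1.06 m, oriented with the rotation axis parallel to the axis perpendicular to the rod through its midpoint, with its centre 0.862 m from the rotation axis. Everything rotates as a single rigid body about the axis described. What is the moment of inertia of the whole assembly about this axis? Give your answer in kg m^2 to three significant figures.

Thin rod: I_cm = (1/12)ML² = (1/12)(4.52)(1.1)² = 0.45577 kg m^2; centre at d = 0.133 m, so the parallel axis theorem gives I = 0.45577 + (4.52)(0.133)² = 0.53572 kg m^2.
Thin rod: I_cm = (1/12)ML² = (1/12)(5.97)(1.06)² = 0.55899 kg m^2; centre at d = 0.862 m, so the parallel axis theorem gives I = 0.55899 + (5.97)(0.862)² = 4.995 kg m^2.
Total I = 0.53572 + 4.995 = 5.5307 kg m^2.

5.53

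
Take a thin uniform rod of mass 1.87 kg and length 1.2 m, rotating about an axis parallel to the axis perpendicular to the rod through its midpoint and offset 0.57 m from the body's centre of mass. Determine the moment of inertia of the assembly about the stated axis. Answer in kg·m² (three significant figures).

0.832

I_cm = (1/12)ML² = (1/12)(1.87)(1.2)² = 0.2244 kg·m²; centre at d = 0.57 m, so I = I_cm + Md² gives I = 0.2244 + (1.87)(0.57)² = 0.83196 kg·m².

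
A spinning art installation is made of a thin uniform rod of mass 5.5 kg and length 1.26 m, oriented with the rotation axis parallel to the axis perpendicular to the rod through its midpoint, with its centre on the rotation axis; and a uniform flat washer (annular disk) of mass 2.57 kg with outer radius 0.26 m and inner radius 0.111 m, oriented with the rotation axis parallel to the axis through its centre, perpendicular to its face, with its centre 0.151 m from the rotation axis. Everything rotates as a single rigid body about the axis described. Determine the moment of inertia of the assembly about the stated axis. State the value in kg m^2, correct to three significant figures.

Thin rod: I_cm = (1/12)ML² = (1/12)(5.5)(1.26)² = 0.72765 kg m^2; axis through the centre, so I = 0.72765 kg m^2.
Annular disk: I_cm = (1/2)M(R²+r²) = (1/2)(2.57)[(0.26)² + (0.111)²] = 0.1027 kg m^2; centre at d = 0.151 m, so the parallel axis theorem gives I = 0.1027 + (2.57)(0.151)² = 0.1613 kg m^2.
Total I = 0.72765 + 0.1613 = 0.88895 kg m^2.

0.889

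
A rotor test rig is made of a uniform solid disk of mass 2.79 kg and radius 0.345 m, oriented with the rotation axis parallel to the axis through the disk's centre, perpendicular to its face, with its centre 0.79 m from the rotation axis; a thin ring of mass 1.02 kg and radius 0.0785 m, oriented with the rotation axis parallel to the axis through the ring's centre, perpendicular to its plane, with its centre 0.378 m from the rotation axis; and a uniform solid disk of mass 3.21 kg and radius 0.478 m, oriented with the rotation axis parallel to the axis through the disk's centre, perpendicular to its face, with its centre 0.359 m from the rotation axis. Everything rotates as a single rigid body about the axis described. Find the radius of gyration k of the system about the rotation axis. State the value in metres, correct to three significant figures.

0.636

Solid disk: I_cm = (1/2)MR² = (1/2)(2.79)(0.345)² = 0.16604 kg m^2; centre at d = 0.79 m, so I = I_cm + Md² gives I = 0.16604 + (2.79)(0.79)² = 1.9073 kg m^2.
Thin ring: I_cm = MR² = (1.02)(0.0785)² = 0.0062855 kg m^2; centre at d = 0.378 m, so I = I_cm + Md² gives I = 0.0062855 + (1.02)(0.378)² = 0.15203 kg m^2.
Solid disk: I_cm = (1/2)MR² = (1/2)(3.21)(0.478)² = 0.36672 kg m^2; centre at d = 0.359 m, so I = I_cm + Md² gives I = 0.36672 + (3.21)(0.359)² = 0.78042 kg m^2.
Total I = 2.8397 kg m^2; total mass M = 7.02 kg.
k = √(I/M) = √(2.8397/7.02) = 0.63602 m.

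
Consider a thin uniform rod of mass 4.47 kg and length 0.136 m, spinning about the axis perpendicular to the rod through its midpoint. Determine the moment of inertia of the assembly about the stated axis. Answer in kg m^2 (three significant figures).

I_cm = (1/12)ML² = (1/12)(4.47)(0.136)² = 0.0068898 kg m^2; axis through the centre, so I = 0.0068898 kg m^2.

0.00689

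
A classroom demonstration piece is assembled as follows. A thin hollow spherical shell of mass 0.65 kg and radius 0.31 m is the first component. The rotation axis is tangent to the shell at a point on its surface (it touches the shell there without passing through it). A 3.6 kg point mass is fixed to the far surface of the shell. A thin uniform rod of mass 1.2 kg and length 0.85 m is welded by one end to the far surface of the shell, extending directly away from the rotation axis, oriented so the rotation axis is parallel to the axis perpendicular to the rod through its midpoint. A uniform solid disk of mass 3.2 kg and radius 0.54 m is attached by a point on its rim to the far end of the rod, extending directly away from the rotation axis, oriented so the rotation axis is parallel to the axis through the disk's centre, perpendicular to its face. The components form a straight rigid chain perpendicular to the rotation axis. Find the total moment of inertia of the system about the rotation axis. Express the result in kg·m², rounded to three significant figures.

16.3

Spherical shell: I_cm = (2/3)MR² = (2/3)(0.65)(0.31)² = 0.041643 kg·m²; centre at d = 0.31 m, so the parallel axis theorem gives I = 0.041643 + (0.65)(0.31)² = 0.10411 kg·m².
Point mass: I_cm = 0; centre at d = 0.31 + 0.31 = 0.62 m, so the parallel axis theorem gives I = 0 + (3.6)(0.62)² = 1.3838 kg·m².
Thin rod: I_cm = (1/12)ML² = (1/12)(1.2)(0.85)² = 0.07225 kg·m²; centre at d = 0.31 + 0.31 + 0.425 = 1.045 m, so the parallel axis theorem gives I = 0.07225 + (1.2)(1.045)² = 1.3827 kg·m².
Solid disk: I_cm = (1/2)MR² = (1/2)(3.2)(0.54)² = 0.46656 kg·m²; centre at d = 0.31 + 0.31 + 0.425 + 0.425 + 0.54 = 2.01 m, so the parallel axis theorem gives I = 0.46656 + (3.2)(2.01)² = 13.395 kg·m².
Total I = 0.10411 + 1.3838 + 1.3827 + 13.395 = 16.266 kg·m².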